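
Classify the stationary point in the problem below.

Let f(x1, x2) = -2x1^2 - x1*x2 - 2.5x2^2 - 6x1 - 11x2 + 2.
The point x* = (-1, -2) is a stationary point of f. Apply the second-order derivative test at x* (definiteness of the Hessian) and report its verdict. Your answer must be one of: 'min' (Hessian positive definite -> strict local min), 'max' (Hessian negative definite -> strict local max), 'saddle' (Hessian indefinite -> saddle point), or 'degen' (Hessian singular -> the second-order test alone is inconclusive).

Compute the Hessian H = grad^2 f:
  H = [[-4, -1], [-1, -5]]
Verify stationarity: grad f(x*) = H x* + g = (0, 0).
Eigenvalues of H: -5.618, -3.382.
Both eigenvalues < 0, so H is negative definite -> x* is a strict local max.

max


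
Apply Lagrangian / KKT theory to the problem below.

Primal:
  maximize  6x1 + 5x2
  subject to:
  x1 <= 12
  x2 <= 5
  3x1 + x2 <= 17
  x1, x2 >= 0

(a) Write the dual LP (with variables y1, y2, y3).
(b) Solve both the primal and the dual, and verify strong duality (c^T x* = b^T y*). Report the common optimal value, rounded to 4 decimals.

The standard primal-dual pair for 'max c^T x s.t. A x <= b, x >= 0' is:
  Dual:  min b^T y  s.t.  A^T y >= c,  y >= 0.

So the dual LP is:
  minimize  12y1 + 5y2 + 17y3
  subject to:
    y1 + 3y3 >= 6
    y2 + y3 >= 5
    y1, y2, y3 >= 0

Solving the primal: x* = (4, 5).
  primal value c^T x* = 49.
Solving the dual: y* = (0, 3, 2).
  dual value b^T y* = 49.
Strong duality: c^T x* = b^T y*. Confirmed.

49


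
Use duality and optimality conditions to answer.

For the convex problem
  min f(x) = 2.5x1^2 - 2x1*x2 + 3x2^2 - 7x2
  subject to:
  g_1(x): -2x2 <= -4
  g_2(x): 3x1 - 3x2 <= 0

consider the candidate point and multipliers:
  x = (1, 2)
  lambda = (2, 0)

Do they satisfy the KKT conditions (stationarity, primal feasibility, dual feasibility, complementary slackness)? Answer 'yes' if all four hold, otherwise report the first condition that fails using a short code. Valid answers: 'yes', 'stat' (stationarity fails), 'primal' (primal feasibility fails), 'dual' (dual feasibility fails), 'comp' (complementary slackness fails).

Gradient of f: grad f(x) = Q x + c = (1, 3)
Constraint values g_i(x) = a_i^T x - b_i:
  g_1((1, 2)) = 0
  g_2((1, 2)) = -3
Stationarity residual: grad f(x) + sum_i lambda_i a_i = (1, -1)
  -> stationarity FAILS
Primal feasibility (all g_i <= 0): OK
Dual feasibility (all lambda_i >= 0): OK
Complementary slackness (lambda_i * g_i(x) = 0 for all i): OK

Verdict: the first failing condition is stationarity -> stat.

stat


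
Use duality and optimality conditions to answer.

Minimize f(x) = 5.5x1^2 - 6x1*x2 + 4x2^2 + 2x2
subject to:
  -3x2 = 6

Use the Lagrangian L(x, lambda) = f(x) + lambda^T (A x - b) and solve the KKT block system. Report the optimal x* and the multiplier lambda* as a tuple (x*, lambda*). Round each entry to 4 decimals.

Form the Lagrangian:
  L(x, lambda) = (1/2) x^T Q x + c^T x + lambda^T (A x - b)
Stationarity (grad_x L = 0): Q x + c + A^T lambda = 0.
Primal feasibility: A x = b.

This gives the KKT block system:
  [ Q   A^T ] [ x     ]   [-c ]
  [ A    0  ] [ lambda ] = [ b ]

Solving the linear system:
  x*      = (-1.0909, -2)
  lambda* = (-2.4848)
  f(x*)   = 5.4545

x* = (-1.0909, -2), lambda* = (-2.4848)


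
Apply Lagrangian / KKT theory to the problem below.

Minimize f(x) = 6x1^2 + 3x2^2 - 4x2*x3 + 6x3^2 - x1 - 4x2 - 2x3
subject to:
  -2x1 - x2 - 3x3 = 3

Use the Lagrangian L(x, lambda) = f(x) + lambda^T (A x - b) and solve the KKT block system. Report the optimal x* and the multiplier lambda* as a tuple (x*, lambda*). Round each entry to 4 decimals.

Form the Lagrangian:
  L(x, lambda) = (1/2) x^T Q x + c^T x + lambda^T (A x - b)
Stationarity (grad_x L = 0): Q x + c + A^T lambda = 0.
Primal feasibility: A x = b.

This gives the KKT block system:
  [ Q   A^T ] [ x     ]   [-c ]
  [ A    0  ] [ lambda ] = [ b ]

Solving the linear system:
  x*      = (-0.4034, -0.2515, -0.6472)
  lambda* = (-2.9202)
  f(x*)   = 5.7324

x* = (-0.4034, -0.2515, -0.6472), lambda* = (-2.9202)


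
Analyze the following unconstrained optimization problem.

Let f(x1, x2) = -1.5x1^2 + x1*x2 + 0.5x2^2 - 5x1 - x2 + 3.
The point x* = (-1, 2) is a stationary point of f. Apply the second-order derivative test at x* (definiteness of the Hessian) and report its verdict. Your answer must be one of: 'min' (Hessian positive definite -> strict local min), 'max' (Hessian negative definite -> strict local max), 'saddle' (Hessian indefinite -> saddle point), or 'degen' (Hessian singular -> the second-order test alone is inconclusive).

Compute the Hessian H = grad^2 f:
  H = [[-3, 1], [1, 1]]
Verify stationarity: grad f(x*) = H x* + g = (0, 0).
Eigenvalues of H: -3.2361, 1.2361.
Eigenvalues have mixed signs, so H is indefinite -> x* is a saddle point.

saddle


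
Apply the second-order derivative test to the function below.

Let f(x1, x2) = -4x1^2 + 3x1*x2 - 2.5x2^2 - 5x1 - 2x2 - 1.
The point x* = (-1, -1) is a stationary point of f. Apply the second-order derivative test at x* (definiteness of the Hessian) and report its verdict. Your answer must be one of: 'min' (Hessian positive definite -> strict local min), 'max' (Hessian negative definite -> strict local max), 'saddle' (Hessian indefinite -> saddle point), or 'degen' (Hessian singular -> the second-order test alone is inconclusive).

Compute the Hessian H = grad^2 f:
  H = [[-8, 3], [3, -5]]
Verify stationarity: grad f(x*) = H x* + g = (0, 0).
Eigenvalues of H: -9.8541, -3.1459.
Both eigenvalues < 0, so H is negative definite -> x* is a strict local max.

max


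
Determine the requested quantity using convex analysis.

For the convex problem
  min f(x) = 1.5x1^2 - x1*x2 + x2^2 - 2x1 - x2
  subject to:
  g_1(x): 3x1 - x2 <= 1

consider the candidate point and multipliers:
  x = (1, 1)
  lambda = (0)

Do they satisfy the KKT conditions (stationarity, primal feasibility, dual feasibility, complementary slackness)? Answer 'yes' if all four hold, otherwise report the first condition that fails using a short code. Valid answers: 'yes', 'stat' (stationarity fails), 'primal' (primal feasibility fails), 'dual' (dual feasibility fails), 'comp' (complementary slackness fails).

Gradient of f: grad f(x) = Q x + c = (0, 0)
Constraint values g_i(x) = a_i^T x - b_i:
  g_1((1, 1)) = 1
Stationarity residual: grad f(x) + sum_i lambda_i a_i = (0, 0)
  -> stationarity OK
Primal feasibility (all g_i <= 0): FAILS
Dual feasibility (all lambda_i >= 0): OK
Complementary slackness (lambda_i * g_i(x) = 0 for all i): OK

Verdict: the first failing condition is primal_feasibility -> primal.

primal


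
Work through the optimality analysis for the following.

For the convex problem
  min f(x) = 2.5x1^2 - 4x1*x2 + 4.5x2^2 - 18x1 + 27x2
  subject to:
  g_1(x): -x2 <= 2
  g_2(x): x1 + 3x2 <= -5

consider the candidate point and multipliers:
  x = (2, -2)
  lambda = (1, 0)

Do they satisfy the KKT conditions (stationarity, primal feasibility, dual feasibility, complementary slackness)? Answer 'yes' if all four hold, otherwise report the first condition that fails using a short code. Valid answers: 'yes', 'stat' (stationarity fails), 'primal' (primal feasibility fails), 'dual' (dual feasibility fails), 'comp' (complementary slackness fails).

Gradient of f: grad f(x) = Q x + c = (0, 1)
Constraint values g_i(x) = a_i^T x - b_i:
  g_1((2, -2)) = 0
  g_2((2, -2)) = 1
Stationarity residual: grad f(x) + sum_i lambda_i a_i = (0, 0)
  -> stationarity OK
Primal feasibility (all g_i <= 0): FAILS
Dual feasibility (all lambda_i >= 0): OK
Complementary slackness (lambda_i * g_i(x) = 0 for all i): OK

Verdict: the first failing condition is primal_feasibility -> primal.

primal


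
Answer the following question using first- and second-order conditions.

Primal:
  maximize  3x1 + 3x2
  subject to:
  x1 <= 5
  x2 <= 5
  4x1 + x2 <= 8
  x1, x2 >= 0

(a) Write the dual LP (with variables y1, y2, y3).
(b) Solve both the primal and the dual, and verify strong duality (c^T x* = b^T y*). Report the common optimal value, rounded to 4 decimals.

The standard primal-dual pair for 'max c^T x s.t. A x <= b, x >= 0' is:
  Dual:  min b^T y  s.t.  A^T y >= c,  y >= 0.

So the dual LP is:
  minimize  5y1 + 5y2 + 8y3
  subject to:
    y1 + 4y3 >= 3
    y2 + y3 >= 3
    y1, y2, y3 >= 0

Solving the primal: x* = (0.75, 5).
  primal value c^T x* = 17.25.
Solving the dual: y* = (0, 2.25, 0.75).
  dual value b^T y* = 17.25.
Strong duality: c^T x* = b^T y*. Confirmed.

17.25


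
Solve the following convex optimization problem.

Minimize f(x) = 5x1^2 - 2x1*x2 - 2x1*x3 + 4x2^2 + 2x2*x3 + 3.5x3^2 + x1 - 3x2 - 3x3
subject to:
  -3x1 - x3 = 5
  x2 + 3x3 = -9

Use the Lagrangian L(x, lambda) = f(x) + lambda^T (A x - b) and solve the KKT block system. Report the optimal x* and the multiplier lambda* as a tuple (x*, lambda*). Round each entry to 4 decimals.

Form the Lagrangian:
  L(x, lambda) = (1/2) x^T Q x + c^T x + lambda^T (A x - b)
Stationarity (grad_x L = 0): Q x + c + A^T lambda = 0.
Primal feasibility: A x = b.

This gives the KKT block system:
  [ Q   A^T ] [ x     ]   [-c ]
  [ A    0  ] [ lambda ] = [ b ]

Solving the linear system:
  x*      = (-0.6655, 0.0102, -3.0034)
  lambda* = (0.1104, 7.5942)
  f(x*)   = 38.0552

x* = (-0.6655, 0.0102, -3.0034), lambda* = (0.1104, 7.5942)


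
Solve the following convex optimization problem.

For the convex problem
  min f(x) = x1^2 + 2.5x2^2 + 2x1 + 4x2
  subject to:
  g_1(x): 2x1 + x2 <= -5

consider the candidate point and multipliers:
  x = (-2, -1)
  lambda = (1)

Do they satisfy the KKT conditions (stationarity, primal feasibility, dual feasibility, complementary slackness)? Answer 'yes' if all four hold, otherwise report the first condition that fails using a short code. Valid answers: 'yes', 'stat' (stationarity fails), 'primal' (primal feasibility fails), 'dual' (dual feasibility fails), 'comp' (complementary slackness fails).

Gradient of f: grad f(x) = Q x + c = (-2, -1)
Constraint values g_i(x) = a_i^T x - b_i:
  g_1((-2, -1)) = 0
Stationarity residual: grad f(x) + sum_i lambda_i a_i = (0, 0)
  -> stationarity OK
Primal feasibility (all g_i <= 0): OK
Dual feasibility (all lambda_i >= 0): OK
Complementary slackness (lambda_i * g_i(x) = 0 for all i): OK

Verdict: yes, KKT holds.

yes


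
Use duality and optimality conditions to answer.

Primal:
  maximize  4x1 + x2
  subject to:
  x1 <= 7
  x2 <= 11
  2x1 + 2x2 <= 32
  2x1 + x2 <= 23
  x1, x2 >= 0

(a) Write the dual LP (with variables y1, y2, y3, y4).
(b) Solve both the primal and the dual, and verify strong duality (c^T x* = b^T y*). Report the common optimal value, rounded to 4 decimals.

The standard primal-dual pair for 'max c^T x s.t. A x <= b, x >= 0' is:
  Dual:  min b^T y  s.t.  A^T y >= c,  y >= 0.

So the dual LP is:
  minimize  7y1 + 11y2 + 32y3 + 23y4
  subject to:
    y1 + 2y3 + 2y4 >= 4
    y2 + 2y3 + y4 >= 1
    y1, y2, y3, y4 >= 0

Solving the primal: x* = (7, 9).
  primal value c^T x* = 37.
Solving the dual: y* = (2, 0, 0, 1).
  dual value b^T y* = 37.
Strong duality: c^T x* = b^T y*. Confirmed.

37


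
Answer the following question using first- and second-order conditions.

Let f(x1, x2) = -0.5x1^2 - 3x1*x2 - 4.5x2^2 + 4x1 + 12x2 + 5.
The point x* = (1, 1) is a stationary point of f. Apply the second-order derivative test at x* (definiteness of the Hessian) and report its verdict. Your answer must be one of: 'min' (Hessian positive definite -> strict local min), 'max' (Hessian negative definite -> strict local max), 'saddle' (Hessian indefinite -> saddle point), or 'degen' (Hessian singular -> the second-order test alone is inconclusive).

Compute the Hessian H = grad^2 f:
  H = [[-1, -3], [-3, -9]]
Verify stationarity: grad f(x*) = H x* + g = (0, 0).
Eigenvalues of H: -10, 0.
H has a zero eigenvalue (singular; negative semidefinite but not definite), so H is neither positive definite, negative definite, nor indefinite. The second-order test alone is inconclusive -> degen.
(Indeed, f is constant along the null direction of H through x*, so x* is not a strict local extremum.)

degen


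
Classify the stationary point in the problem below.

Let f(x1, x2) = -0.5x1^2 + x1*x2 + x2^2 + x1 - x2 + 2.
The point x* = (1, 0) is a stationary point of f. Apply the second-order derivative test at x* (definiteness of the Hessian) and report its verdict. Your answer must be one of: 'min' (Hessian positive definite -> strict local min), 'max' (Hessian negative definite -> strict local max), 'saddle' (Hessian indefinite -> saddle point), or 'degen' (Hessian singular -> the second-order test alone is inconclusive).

Compute the Hessian H = grad^2 f:
  H = [[-1, 1], [1, 2]]
Verify stationarity: grad f(x*) = H x* + g = (0, 0).
Eigenvalues of H: -1.3028, 2.3028.
Eigenvalues have mixed signs, so H is indefinite -> x* is a saddle point.

saddle


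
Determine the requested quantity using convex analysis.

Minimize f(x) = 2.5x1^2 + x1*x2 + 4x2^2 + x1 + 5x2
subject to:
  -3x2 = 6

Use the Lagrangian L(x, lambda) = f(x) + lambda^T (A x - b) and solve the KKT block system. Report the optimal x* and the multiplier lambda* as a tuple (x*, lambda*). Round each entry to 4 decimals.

Form the Lagrangian:
  L(x, lambda) = (1/2) x^T Q x + c^T x + lambda^T (A x - b)
Stationarity (grad_x L = 0): Q x + c + A^T lambda = 0.
Primal feasibility: A x = b.

This gives the KKT block system:
  [ Q   A^T ] [ x     ]   [-c ]
  [ A    0  ] [ lambda ] = [ b ]

Solving the linear system:
  x*      = (0.2, -2)
  lambda* = (-3.6)
  f(x*)   = 5.9

x* = (0.2, -2), lambda* = (-3.6)


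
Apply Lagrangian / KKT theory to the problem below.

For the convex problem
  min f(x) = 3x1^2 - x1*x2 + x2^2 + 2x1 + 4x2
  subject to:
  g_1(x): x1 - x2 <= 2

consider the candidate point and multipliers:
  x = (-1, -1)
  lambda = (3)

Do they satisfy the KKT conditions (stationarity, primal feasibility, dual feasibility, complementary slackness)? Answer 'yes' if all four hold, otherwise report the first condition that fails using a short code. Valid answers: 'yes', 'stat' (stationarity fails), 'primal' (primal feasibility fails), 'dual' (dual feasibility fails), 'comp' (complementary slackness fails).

Gradient of f: grad f(x) = Q x + c = (-3, 3)
Constraint values g_i(x) = a_i^T x - b_i:
  g_1((-1, -1)) = -2
Stationarity residual: grad f(x) + sum_i lambda_i a_i = (0, 0)
  -> stationarity OK
Primal feasibility (all g_i <= 0): OK
Dual feasibility (all lambda_i >= 0): OK
Complementary slackness (lambda_i * g_i(x) = 0 for all i): FAILS

Verdict: the first failing condition is complementary_slackness -> comp.

comp


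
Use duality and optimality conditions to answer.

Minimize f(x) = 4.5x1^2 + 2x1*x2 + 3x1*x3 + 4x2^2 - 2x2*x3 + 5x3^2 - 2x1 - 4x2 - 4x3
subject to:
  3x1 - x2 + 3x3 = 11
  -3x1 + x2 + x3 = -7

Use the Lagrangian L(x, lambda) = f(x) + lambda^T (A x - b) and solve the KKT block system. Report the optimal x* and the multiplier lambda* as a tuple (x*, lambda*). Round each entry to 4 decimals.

Form the Lagrangian:
  L(x, lambda) = (1/2) x^T Q x + c^T x + lambda^T (A x - b)
Stationarity (grad_x L = 0): Q x + c + A^T lambda = 0.
Primal feasibility: A x = b.

This gives the KKT block system:
  [ Q   A^T ] [ x     ]   [-c ]
  [ A    0  ] [ lambda ] = [ b ]

Solving the linear system:
  x*      = (2.4194, -0.7419, 1)
  lambda* = (-5.4597, 1.6371)
  f(x*)   = 32.8226

x* = (2.4194, -0.7419, 1), lambda* = (-5.4597, 1.6371)


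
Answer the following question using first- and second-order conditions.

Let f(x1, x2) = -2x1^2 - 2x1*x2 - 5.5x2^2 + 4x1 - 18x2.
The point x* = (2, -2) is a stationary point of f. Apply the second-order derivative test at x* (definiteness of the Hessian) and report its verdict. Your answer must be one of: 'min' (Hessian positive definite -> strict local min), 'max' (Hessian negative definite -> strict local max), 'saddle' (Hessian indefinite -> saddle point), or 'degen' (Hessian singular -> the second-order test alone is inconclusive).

Compute the Hessian H = grad^2 f:
  H = [[-4, -2], [-2, -11]]
Verify stationarity: grad f(x*) = H x* + g = (0, 0).
Eigenvalues of H: -11.5311, -3.4689.
Both eigenvalues < 0, so H is negative definite -> x* is a strict local max.

max


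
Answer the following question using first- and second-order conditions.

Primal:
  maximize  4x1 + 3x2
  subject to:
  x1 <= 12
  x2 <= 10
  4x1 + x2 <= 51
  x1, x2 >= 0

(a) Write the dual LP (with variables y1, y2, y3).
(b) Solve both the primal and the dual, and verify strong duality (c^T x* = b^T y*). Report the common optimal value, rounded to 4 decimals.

The standard primal-dual pair for 'max c^T x s.t. A x <= b, x >= 0' is:
  Dual:  min b^T y  s.t.  A^T y >= c,  y >= 0.

So the dual LP is:
  minimize  12y1 + 10y2 + 51y3
  subject to:
    y1 + 4y3 >= 4
    y2 + y3 >= 3
    y1, y2, y3 >= 0

Solving the primal: x* = (10.25, 10).
  primal value c^T x* = 71.
Solving the dual: y* = (0, 2, 1).
  dual value b^T y* = 71.
Strong duality: c^T x* = b^T y*. Confirmed.

71


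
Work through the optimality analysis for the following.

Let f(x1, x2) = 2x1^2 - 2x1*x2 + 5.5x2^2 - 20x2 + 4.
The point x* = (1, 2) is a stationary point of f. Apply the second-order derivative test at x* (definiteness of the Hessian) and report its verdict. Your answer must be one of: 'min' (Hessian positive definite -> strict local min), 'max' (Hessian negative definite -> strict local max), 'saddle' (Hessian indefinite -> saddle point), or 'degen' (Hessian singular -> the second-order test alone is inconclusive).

Compute the Hessian H = grad^2 f:
  H = [[4, -2], [-2, 11]]
Verify stationarity: grad f(x*) = H x* + g = (0, 0).
Eigenvalues of H: 3.4689, 11.5311.
Both eigenvalues > 0, so H is positive definite -> x* is a strict local min.

min


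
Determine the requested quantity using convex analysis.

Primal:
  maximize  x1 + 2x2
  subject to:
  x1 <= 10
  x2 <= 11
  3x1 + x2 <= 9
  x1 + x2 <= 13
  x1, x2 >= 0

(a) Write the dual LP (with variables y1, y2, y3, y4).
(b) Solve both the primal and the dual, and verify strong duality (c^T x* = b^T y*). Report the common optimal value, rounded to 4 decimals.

The standard primal-dual pair for 'max c^T x s.t. A x <= b, x >= 0' is:
  Dual:  min b^T y  s.t.  A^T y >= c,  y >= 0.

So the dual LP is:
  minimize  10y1 + 11y2 + 9y3 + 13y4
  subject to:
    y1 + 3y3 + y4 >= 1
    y2 + y3 + y4 >= 2
    y1, y2, y3, y4 >= 0

Solving the primal: x* = (0, 9).
  primal value c^T x* = 18.
Solving the dual: y* = (0, 0, 2, 0).
  dual value b^T y* = 18.
Strong duality: c^T x* = b^T y*. Confirmed.

18


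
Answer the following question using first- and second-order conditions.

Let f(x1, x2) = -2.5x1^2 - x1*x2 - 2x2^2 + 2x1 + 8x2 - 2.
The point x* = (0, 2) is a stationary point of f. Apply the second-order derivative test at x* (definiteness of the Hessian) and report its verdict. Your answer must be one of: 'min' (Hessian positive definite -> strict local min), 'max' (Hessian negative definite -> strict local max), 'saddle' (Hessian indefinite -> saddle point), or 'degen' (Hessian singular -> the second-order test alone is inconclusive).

Compute the Hessian H = grad^2 f:
  H = [[-5, -1], [-1, -4]]
Verify stationarity: grad f(x*) = H x* + g = (0, 0).
Eigenvalues of H: -5.618, -3.382.
Both eigenvalues < 0, so H is negative definite -> x* is a strict local max.

max


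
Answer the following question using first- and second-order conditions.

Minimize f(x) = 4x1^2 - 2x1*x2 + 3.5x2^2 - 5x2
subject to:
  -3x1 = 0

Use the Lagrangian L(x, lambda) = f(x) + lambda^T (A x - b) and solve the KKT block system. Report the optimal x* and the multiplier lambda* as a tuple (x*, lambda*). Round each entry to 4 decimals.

Form the Lagrangian:
  L(x, lambda) = (1/2) x^T Q x + c^T x + lambda^T (A x - b)
Stationarity (grad_x L = 0): Q x + c + A^T lambda = 0.
Primal feasibility: A x = b.

This gives the KKT block system:
  [ Q   A^T ] [ x     ]   [-c ]
  [ A    0  ] [ lambda ] = [ b ]

Solving the linear system:
  x*      = (0, 0.7143)
  lambda* = (-0.4762)
  f(x*)   = -1.7857

x* = (0, 0.7143), lambda* = (-0.4762)


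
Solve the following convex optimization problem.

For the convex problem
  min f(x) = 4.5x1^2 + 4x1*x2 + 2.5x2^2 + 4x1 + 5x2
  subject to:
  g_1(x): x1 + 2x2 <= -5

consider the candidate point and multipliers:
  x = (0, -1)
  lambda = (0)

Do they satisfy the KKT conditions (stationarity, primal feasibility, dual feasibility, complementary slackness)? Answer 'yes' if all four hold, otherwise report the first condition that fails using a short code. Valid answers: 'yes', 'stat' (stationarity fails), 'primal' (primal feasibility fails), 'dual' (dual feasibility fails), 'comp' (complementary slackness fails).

Gradient of f: grad f(x) = Q x + c = (0, 0)
Constraint values g_i(x) = a_i^T x - b_i:
  g_1((0, -1)) = 3
Stationarity residual: grad f(x) + sum_i lambda_i a_i = (0, 0)
  -> stationarity OK
Primal feasibility (all g_i <= 0): FAILS
Dual feasibility (all lambda_i >= 0): OK
Complementary slackness (lambda_i * g_i(x) = 0 for all i): OK

Verdict: the first failing condition is primal_feasibility -> primal.

primal


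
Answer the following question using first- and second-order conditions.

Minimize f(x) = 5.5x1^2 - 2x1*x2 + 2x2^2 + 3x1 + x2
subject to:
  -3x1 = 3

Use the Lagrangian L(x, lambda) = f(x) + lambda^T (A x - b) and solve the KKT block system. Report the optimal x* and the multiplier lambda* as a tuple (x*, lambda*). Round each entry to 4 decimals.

Form the Lagrangian:
  L(x, lambda) = (1/2) x^T Q x + c^T x + lambda^T (A x - b)
Stationarity (grad_x L = 0): Q x + c + A^T lambda = 0.
Primal feasibility: A x = b.

This gives the KKT block system:
  [ Q   A^T ] [ x     ]   [-c ]
  [ A    0  ] [ lambda ] = [ b ]

Solving the linear system:
  x*      = (-1, -0.75)
  lambda* = (-2.1667)
  f(x*)   = 1.375

x* = (-1, -0.75), lambda* = (-2.1667)


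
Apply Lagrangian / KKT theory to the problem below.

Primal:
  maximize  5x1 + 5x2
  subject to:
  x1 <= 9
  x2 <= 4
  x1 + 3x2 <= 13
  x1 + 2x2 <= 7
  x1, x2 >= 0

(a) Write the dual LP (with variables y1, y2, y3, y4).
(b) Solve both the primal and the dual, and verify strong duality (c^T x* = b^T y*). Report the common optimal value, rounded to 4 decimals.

The standard primal-dual pair for 'max c^T x s.t. A x <= b, x >= 0' is:
  Dual:  min b^T y  s.t.  A^T y >= c,  y >= 0.

So the dual LP is:
  minimize  9y1 + 4y2 + 13y3 + 7y4
  subject to:
    y1 + y3 + y4 >= 5
    y2 + 3y3 + 2y4 >= 5
    y1, y2, y3, y4 >= 0

Solving the primal: x* = (7, 0).
  primal value c^T x* = 35.
Solving the dual: y* = (0, 0, 0, 5).
  dual value b^T y* = 35.
Strong duality: c^T x* = b^T y*. Confirmed.

35


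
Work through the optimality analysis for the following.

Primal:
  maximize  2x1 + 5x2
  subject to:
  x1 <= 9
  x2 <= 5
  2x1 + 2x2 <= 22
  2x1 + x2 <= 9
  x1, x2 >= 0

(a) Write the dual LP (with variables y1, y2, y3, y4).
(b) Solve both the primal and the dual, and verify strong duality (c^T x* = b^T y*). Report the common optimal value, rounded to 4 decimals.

The standard primal-dual pair for 'max c^T x s.t. A x <= b, x >= 0' is:
  Dual:  min b^T y  s.t.  A^T y >= c,  y >= 0.

So the dual LP is:
  minimize  9y1 + 5y2 + 22y3 + 9y4
  subject to:
    y1 + 2y3 + 2y4 >= 2
    y2 + 2y3 + y4 >= 5
    y1, y2, y3, y4 >= 0

Solving the primal: x* = (2, 5).
  primal value c^T x* = 29.
Solving the dual: y* = (0, 4, 0, 1).
  dual value b^T y* = 29.
Strong duality: c^T x* = b^T y*. Confirmed.

29


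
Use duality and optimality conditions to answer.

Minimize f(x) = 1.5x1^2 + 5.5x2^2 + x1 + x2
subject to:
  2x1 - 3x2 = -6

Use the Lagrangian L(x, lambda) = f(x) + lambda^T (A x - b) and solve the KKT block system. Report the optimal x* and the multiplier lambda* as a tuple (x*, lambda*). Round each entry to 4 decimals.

Form the Lagrangian:
  L(x, lambda) = (1/2) x^T Q x + c^T x + lambda^T (A x - b)
Stationarity (grad_x L = 0): Q x + c + A^T lambda = 0.
Primal feasibility: A x = b.

This gives the KKT block system:
  [ Q   A^T ] [ x     ]   [-c ]
  [ A    0  ] [ lambda ] = [ b ]

Solving the linear system:
  x*      = (-2.0704, 0.6197)
  lambda* = (2.6056)
  f(x*)   = 7.0915

x* = (-2.0704, 0.6197), lambda* = (2.6056)


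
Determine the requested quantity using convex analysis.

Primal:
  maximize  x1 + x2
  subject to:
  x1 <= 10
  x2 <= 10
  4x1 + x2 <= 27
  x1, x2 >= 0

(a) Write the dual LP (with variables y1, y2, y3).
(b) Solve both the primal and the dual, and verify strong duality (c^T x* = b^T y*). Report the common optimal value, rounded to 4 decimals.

The standard primal-dual pair for 'max c^T x s.t. A x <= b, x >= 0' is:
  Dual:  min b^T y  s.t.  A^T y >= c,  y >= 0.

So the dual LP is:
  minimize  10y1 + 10y2 + 27y3
  subject to:
    y1 + 4y3 >= 1
    y2 + y3 >= 1
    y1, y2, y3 >= 0

Solving the primal: x* = (4.25, 10).
  primal value c^T x* = 14.25.
Solving the dual: y* = (0, 0.75, 0.25).
  dual value b^T y* = 14.25.
Strong duality: c^T x* = b^T y*. Confirmed.

14.25


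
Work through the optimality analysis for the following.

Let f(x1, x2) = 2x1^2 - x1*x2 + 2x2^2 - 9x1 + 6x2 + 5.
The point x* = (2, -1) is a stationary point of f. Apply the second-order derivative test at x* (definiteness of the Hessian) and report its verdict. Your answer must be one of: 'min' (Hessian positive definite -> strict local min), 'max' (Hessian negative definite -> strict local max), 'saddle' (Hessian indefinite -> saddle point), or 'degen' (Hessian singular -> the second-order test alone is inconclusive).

Compute the Hessian H = grad^2 f:
  H = [[4, -1], [-1, 4]]
Verify stationarity: grad f(x*) = H x* + g = (0, 0).
Eigenvalues of H: 3, 5.
Both eigenvalues > 0, so H is positive definite -> x* is a strict local min.

min


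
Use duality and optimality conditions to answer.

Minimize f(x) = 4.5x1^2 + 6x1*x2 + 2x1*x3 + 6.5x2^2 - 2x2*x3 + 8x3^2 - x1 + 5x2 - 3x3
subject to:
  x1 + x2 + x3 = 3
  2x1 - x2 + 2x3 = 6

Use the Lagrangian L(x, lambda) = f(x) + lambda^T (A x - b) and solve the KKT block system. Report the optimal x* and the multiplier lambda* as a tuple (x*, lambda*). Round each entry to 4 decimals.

Form the Lagrangian:
  L(x, lambda) = (1/2) x^T Q x + c^T x + lambda^T (A x - b)
Stationarity (grad_x L = 0): Q x + c + A^T lambda = 0.
Primal feasibility: A x = b.

This gives the KKT block system:
  [ Q   A^T ] [ x     ]   [-c ]
  [ A    0  ] [ lambda ] = [ b ]

Solving the linear system:
  x*      = (1.9048, 0, 1.0952)
  lambda* = (-15.6032, -1.3651)
  f(x*)   = 24.9048

x* = (1.9048, 0, 1.0952), lambda* = (-15.6032, -1.3651)


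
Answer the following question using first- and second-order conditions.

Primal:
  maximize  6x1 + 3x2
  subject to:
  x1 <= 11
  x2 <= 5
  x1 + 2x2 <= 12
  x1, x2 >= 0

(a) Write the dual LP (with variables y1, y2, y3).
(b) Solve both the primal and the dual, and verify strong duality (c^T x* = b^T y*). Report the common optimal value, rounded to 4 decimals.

The standard primal-dual pair for 'max c^T x s.t. A x <= b, x >= 0' is:
  Dual:  min b^T y  s.t.  A^T y >= c,  y >= 0.

So the dual LP is:
  minimize  11y1 + 5y2 + 12y3
  subject to:
    y1 + y3 >= 6
    y2 + 2y3 >= 3
    y1, y2, y3 >= 0

Solving the primal: x* = (11, 0.5).
  primal value c^T x* = 67.5.
Solving the dual: y* = (4.5, 0, 1.5).
  dual value b^T y* = 67.5.
Strong duality: c^T x* = b^T y*. Confirmed.

67.5


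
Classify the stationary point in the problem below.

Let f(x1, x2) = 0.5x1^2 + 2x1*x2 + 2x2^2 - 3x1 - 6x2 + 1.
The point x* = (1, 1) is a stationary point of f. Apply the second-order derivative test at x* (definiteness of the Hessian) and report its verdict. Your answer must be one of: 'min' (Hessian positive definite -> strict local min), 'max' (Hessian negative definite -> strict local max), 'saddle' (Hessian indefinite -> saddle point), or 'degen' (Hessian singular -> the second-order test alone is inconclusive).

Compute the Hessian H = grad^2 f:
  H = [[1, 2], [2, 4]]
Verify stationarity: grad f(x*) = H x* + g = (0, 0).
Eigenvalues of H: 0, 5.
H has a zero eigenvalue (singular; positive semidefinite but not definite), so H is neither positive definite, negative definite, nor indefinite. The second-order test alone is inconclusive -> degen.
(Indeed, f is constant along the null direction of H through x*, so x* is not a strict local extremum.)

degen


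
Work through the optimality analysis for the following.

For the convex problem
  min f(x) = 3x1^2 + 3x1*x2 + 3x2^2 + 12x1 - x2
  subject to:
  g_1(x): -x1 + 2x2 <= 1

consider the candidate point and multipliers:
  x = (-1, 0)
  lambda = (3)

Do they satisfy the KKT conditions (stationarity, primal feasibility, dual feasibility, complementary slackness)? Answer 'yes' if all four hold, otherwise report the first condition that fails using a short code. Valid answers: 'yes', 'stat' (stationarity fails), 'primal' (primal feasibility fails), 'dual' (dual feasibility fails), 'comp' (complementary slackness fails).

Gradient of f: grad f(x) = Q x + c = (6, -4)
Constraint values g_i(x) = a_i^T x - b_i:
  g_1((-1, 0)) = 0
Stationarity residual: grad f(x) + sum_i lambda_i a_i = (3, 2)
  -> stationarity FAILS
Primal feasibility (all g_i <= 0): OK
Dual feasibility (all lambda_i >= 0): OK
Complementary slackness (lambda_i * g_i(x) = 0 for all i): OK

Verdict: the first failing condition is stationarity -> stat.

stat


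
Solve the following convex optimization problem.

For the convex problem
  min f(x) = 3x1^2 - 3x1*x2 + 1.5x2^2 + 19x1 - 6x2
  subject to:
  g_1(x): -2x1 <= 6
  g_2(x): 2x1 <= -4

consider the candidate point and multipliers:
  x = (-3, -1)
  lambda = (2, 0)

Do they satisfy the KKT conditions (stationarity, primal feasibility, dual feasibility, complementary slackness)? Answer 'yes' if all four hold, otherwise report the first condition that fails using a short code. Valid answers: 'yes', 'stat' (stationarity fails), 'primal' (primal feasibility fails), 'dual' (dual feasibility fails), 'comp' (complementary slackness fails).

Gradient of f: grad f(x) = Q x + c = (4, 0)
Constraint values g_i(x) = a_i^T x - b_i:
  g_1((-3, -1)) = 0
  g_2((-3, -1)) = -2
Stationarity residual: grad f(x) + sum_i lambda_i a_i = (0, 0)
  -> stationarity OK
Primal feasibility (all g_i <= 0): OK
Dual feasibility (all lambda_i >= 0): OK
Complementary slackness (lambda_i * g_i(x) = 0 for all i): OK

Verdict: yes, KKT holds.

yes


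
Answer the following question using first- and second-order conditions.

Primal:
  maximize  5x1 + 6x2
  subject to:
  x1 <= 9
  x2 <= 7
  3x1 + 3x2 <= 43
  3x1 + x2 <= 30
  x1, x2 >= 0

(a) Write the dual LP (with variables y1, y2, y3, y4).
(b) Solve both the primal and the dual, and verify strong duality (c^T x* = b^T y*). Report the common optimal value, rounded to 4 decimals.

The standard primal-dual pair for 'max c^T x s.t. A x <= b, x >= 0' is:
  Dual:  min b^T y  s.t.  A^T y >= c,  y >= 0.

So the dual LP is:
  minimize  9y1 + 7y2 + 43y3 + 30y4
  subject to:
    y1 + 3y3 + 3y4 >= 5
    y2 + 3y3 + y4 >= 6
    y1, y2, y3, y4 >= 0

Solving the primal: x* = (7.3333, 7).
  primal value c^T x* = 78.6667.
Solving the dual: y* = (0, 1, 1.6667, 0).
  dual value b^T y* = 78.6667.
Strong duality: c^T x* = b^T y*. Confirmed.

78.6667


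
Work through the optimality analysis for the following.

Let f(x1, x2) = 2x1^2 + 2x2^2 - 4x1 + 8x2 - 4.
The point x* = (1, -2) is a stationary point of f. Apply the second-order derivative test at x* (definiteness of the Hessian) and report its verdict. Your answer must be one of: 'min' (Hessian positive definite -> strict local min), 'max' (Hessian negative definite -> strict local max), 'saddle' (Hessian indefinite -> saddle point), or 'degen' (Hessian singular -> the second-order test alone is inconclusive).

Compute the Hessian H = grad^2 f:
  H = [[4, 0], [0, 4]]
Verify stationarity: grad f(x*) = H x* + g = (0, 0).
Eigenvalues of H: 4, 4.
Both eigenvalues > 0, so H is positive definite -> x* is a strict local min.

min


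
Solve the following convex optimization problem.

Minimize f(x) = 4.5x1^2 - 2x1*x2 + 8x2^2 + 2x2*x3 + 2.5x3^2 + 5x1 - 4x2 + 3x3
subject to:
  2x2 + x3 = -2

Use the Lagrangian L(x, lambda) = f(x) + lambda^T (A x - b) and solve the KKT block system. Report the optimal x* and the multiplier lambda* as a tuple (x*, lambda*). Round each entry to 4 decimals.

Form the Lagrangian:
  L(x, lambda) = (1/2) x^T Q x + c^T x + lambda^T (A x - b)
Stationarity (grad_x L = 0): Q x + c + A^T lambda = 0.
Primal feasibility: A x = b.

This gives the KKT block system:
  [ Q   A^T ] [ x     ]   [-c ]
  [ A    0  ] [ lambda ] = [ b ]

Solving the linear system:
  x*      = (-0.6129, -0.2581, -1.4839)
  lambda* = (4.9355)
  f(x*)   = 1.6935

x* = (-0.6129, -0.2581, -1.4839), lambda* = (4.9355)


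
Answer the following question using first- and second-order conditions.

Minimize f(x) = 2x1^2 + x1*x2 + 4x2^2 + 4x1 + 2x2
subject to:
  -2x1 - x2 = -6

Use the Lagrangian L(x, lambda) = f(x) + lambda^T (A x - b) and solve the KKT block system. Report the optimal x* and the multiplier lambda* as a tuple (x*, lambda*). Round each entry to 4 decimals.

Form the Lagrangian:
  L(x, lambda) = (1/2) x^T Q x + c^T x + lambda^T (A x - b)
Stationarity (grad_x L = 0): Q x + c + A^T lambda = 0.
Primal feasibility: A x = b.

This gives the KKT block system:
  [ Q   A^T ] [ x     ]   [-c ]
  [ A    0  ] [ lambda ] = [ b ]

Solving the linear system:
  x*      = (2.8125, 0.375)
  lambda* = (7.8125)
  f(x*)   = 29.4375

x* = (2.8125, 0.375), lambda* = (7.8125)


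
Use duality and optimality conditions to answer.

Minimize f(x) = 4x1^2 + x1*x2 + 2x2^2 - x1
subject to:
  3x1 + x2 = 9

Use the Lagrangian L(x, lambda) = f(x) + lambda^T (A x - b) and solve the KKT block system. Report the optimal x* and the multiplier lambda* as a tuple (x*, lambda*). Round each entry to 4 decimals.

Form the Lagrangian:
  L(x, lambda) = (1/2) x^T Q x + c^T x + lambda^T (A x - b)
Stationarity (grad_x L = 0): Q x + c + A^T lambda = 0.
Primal feasibility: A x = b.

This gives the KKT block system:
  [ Q   A^T ] [ x     ]   [-c ]
  [ A    0  ] [ lambda ] = [ b ]

Solving the linear system:
  x*      = (2.6316, 1.1053)
  lambda* = (-7.0526)
  f(x*)   = 30.4211

x* = (2.6316, 1.1053), lambda* = (-7.0526)


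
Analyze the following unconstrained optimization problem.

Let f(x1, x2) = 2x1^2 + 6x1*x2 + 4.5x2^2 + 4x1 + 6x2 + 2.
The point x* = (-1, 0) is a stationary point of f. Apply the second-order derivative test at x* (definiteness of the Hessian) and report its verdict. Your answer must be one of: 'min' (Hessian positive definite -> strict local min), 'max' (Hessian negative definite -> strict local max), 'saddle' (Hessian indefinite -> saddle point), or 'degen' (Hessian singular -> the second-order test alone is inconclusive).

Compute the Hessian H = grad^2 f:
  H = [[4, 6], [6, 9]]
Verify stationarity: grad f(x*) = H x* + g = (0, 0).
Eigenvalues of H: 0, 13.
H has a zero eigenvalue (singular; positive semidefinite but not definite), so H is neither positive definite, negative definite, nor indefinite. The second-order test alone is inconclusive -> degen.
(Indeed, f is constant along the null direction of H through x*, so x* is not a strict local extremum.)

degen


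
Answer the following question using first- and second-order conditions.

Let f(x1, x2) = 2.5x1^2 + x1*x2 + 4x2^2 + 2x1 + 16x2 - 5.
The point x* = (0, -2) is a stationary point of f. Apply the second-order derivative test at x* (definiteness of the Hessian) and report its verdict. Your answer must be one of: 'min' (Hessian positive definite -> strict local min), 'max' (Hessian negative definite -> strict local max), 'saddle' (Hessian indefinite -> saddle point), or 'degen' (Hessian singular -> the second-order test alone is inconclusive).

Compute the Hessian H = grad^2 f:
  H = [[5, 1], [1, 8]]
Verify stationarity: grad f(x*) = H x* + g = (0, 0).
Eigenvalues of H: 4.6972, 8.3028.
Both eigenvalues > 0, so H is positive definite -> x* is a strict local min.

min


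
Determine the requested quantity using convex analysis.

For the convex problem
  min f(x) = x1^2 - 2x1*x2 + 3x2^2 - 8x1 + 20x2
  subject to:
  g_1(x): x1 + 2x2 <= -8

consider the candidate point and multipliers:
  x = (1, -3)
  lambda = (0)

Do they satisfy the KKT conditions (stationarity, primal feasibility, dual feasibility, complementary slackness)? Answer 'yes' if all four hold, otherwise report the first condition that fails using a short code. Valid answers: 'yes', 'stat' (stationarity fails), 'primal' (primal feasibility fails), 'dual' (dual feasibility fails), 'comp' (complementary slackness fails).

Gradient of f: grad f(x) = Q x + c = (0, 0)
Constraint values g_i(x) = a_i^T x - b_i:
  g_1((1, -3)) = 3
Stationarity residual: grad f(x) + sum_i lambda_i a_i = (0, 0)
  -> stationarity OK
Primal feasibility (all g_i <= 0): FAILS
Dual feasibility (all lambda_i >= 0): OK
Complementary slackness (lambda_i * g_i(x) = 0 for all i): OK

Verdict: the first failing condition is primal_feasibility -> primal.

primal


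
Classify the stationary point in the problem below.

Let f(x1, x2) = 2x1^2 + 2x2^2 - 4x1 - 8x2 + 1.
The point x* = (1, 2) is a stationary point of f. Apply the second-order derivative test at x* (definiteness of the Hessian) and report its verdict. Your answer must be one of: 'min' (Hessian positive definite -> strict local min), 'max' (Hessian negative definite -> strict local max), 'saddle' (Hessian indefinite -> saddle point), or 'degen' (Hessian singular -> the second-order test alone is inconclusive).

Compute the Hessian H = grad^2 f:
  H = [[4, 0], [0, 4]]
Verify stationarity: grad f(x*) = H x* + g = (0, 0).
Eigenvalues of H: 4, 4.
Both eigenvalues > 0, so H is positive definite -> x* is a strict local min.

min


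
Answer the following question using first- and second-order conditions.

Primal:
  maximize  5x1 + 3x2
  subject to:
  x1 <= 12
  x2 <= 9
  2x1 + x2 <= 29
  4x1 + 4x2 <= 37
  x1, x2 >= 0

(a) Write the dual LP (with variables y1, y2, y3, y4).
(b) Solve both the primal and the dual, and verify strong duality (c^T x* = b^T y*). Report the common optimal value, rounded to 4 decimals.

The standard primal-dual pair for 'max c^T x s.t. A x <= b, x >= 0' is:
  Dual:  min b^T y  s.t.  A^T y >= c,  y >= 0.

So the dual LP is:
  minimize  12y1 + 9y2 + 29y3 + 37y4
  subject to:
    y1 + 2y3 + 4y4 >= 5
    y2 + y3 + 4y4 >= 3
    y1, y2, y3, y4 >= 0

Solving the primal: x* = (9.25, 0).
  primal value c^T x* = 46.25.
Solving the dual: y* = (0, 0, 0, 1.25).
  dual value b^T y* = 46.25.
Strong duality: c^T x* = b^T y*. Confirmed.

46.25


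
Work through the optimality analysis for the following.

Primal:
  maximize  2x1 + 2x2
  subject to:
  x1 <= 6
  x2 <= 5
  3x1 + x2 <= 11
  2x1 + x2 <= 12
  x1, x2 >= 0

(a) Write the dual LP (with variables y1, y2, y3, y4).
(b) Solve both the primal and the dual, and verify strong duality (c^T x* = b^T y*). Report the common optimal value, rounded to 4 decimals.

The standard primal-dual pair for 'max c^T x s.t. A x <= b, x >= 0' is:
  Dual:  min b^T y  s.t.  A^T y >= c,  y >= 0.

So the dual LP is:
  minimize  6y1 + 5y2 + 11y3 + 12y4
  subject to:
    y1 + 3y3 + 2y4 >= 2
    y2 + y3 + y4 >= 2
    y1, y2, y3, y4 >= 0

Solving the primal: x* = (2, 5).
  primal value c^T x* = 14.
Solving the dual: y* = (0, 1.3333, 0.6667, 0).
  dual value b^T y* = 14.
Strong duality: c^T x* = b^T y*. Confirmed.

14


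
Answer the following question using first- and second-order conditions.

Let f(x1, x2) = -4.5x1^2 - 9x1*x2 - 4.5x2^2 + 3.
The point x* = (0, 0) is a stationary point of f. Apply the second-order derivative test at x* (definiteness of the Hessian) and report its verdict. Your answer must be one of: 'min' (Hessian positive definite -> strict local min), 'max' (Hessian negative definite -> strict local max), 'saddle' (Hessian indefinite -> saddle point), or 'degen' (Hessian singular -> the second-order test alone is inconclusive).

Compute the Hessian H = grad^2 f:
  H = [[-9, -9], [-9, -9]]
Verify stationarity: grad f(x*) = H x* + g = (0, 0).
Eigenvalues of H: -18, 0.
H has a zero eigenvalue (singular; negative semidefinite but not definite), so H is neither positive definite, negative definite, nor indefinite. The second-order test alone is inconclusive -> degen.
(Indeed, f is constant along the null direction of H through x*, so x* is not a strict local extremum.)

degen
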